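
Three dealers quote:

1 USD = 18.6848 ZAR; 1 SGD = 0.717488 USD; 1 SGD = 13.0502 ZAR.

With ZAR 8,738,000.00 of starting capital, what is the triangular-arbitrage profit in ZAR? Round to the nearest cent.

Profit: ZAR 238,312.60

Profitable loop is ZAR → SGD → USD → ZAR:
ZAR 8,738,000.00 ÷ 13.0502 = SGD 669,568.28
SGD 669,568.28 × 0.717488 = USD 480,407.21
USD 480,407.21 × 18.6848 = ZAR 8,976,312.60
Profit = ZAR 8,976,312.60 − ZAR 8,738,000.00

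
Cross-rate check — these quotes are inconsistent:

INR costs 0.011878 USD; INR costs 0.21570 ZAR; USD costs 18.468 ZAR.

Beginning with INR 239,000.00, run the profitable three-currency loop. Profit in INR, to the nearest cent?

Profitable loop is INR → USD → ZAR → INR:
INR 239,000.00 × 0.011878 = USD 2,838.84
USD 2,838.84 × 18.468 = ZAR 52,427.73
ZAR 52,427.73 ÷ 0.21570 = INR 243,058.57
Profit = INR 243,058.57 − INR 239,000.00

Profit: INR 4,058.57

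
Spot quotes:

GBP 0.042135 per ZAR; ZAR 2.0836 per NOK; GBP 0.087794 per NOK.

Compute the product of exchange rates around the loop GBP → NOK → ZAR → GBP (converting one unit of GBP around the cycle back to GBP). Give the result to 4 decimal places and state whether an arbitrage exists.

1.0000 (no arbitrage)

Around GBP → NOK → ZAR → GBP: 1 ÷ 0.087794 × 2.0836 × 0.042135 = 0.999983
Product ≈ 1 (deviation 0.002%, within rounding noise).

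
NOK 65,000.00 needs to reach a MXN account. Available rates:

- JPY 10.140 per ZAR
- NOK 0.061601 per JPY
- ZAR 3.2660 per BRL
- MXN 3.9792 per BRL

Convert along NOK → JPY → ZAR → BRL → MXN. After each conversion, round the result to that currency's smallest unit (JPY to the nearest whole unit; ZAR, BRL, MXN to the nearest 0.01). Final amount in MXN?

MXN 126,784.87

NOK 65,000.00 ÷ 0.061601 = JPY 1,055,178
JPY 1,055,178 ÷ 10.140 = ZAR 104,060.95
ZAR 104,060.95 ÷ 3.2660 = BRL 31,861.90
BRL 31,861.90 × 3.9792 = MXN 126,784.87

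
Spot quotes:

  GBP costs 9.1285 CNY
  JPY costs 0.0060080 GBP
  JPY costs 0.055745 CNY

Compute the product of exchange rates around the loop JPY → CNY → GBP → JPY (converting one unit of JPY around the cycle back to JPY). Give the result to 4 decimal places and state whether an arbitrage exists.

1.0164 (arbitrage exists)

Around JPY → CNY → GBP → JPY: 1 × 0.055745 ÷ 9.1285 ÷ 0.0060080 = 1.016428
Product > 1; profitable direction is JPY → CNY → GBP → JPY.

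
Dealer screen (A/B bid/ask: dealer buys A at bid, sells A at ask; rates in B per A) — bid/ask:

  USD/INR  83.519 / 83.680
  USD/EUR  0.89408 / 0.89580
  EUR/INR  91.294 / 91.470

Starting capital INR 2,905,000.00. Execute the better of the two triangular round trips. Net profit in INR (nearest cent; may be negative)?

Net profit: INR 56,022.35

Best loop INR → EUR → USD → INR:
INR 2,905,000.00 ÷ 91.470 (buy EUR at ask) = EUR 31,759.05
EUR 31,759.05 ÷ 0.89580 (buy USD at ask) = USD 35,453.28
USD 35,453.28 × 83.519 (sell USD at bid) = INR 2,961,022.35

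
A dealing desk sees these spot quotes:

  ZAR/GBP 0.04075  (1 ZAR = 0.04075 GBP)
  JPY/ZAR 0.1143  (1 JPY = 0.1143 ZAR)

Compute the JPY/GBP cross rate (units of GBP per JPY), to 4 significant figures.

1 JPY × 0.1143 = 0.1143 ZAR
0.1143 ZAR × 0.04075 = 0.00465772 GBP

JPY/GBP = 0.004658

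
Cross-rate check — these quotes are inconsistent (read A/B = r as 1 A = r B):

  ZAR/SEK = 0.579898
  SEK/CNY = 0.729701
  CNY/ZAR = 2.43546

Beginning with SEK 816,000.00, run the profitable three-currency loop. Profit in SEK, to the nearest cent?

Profit: SEK 24,945.23

Profitable loop is SEK → CNY → ZAR → SEK:
SEK 816,000.00 × 0.729701 = CNY 595,436.02
CNY 595,436.02 × 2.43546 = ZAR 1,450,160.60
ZAR 1,450,160.60 × 0.579898 = SEK 840,945.23
Profit = SEK 840,945.23 − SEK 816,000.00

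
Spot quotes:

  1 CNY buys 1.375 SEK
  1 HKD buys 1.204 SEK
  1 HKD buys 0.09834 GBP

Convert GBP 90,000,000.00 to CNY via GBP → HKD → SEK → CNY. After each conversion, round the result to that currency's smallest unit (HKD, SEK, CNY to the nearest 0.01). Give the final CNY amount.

CNY 801,375,561.59

GBP 90,000,000.00 ÷ 0.09834 = HKD 915,192,190.36
HKD 915,192,190.36 × 1.204 = SEK 1,101,891,397.19
SEK 1,101,891,397.19 ÷ 1.375 = CNY 801,375,561.59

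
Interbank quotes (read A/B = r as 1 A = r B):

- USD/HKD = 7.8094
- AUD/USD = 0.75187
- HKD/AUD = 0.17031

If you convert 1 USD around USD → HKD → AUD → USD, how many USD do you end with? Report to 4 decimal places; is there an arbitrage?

1.0000 (no arbitrage)

Around USD → HKD → AUD → USD: 1 × 7.8094 × 0.17031 × 0.75187 = 1.000001
Product ≈ 1 (deviation 0.000%, within rounding noise).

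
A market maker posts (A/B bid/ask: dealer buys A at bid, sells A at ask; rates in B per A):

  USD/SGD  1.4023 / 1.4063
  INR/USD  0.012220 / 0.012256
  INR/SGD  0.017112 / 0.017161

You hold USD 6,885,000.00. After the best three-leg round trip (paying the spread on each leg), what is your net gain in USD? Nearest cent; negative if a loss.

Net result: USD -9,987.48 (no profitable arbitrage after spreads)

Best loop USD → SGD → INR → USD:
USD 6,885,000.00 × 1.4023 (sell USD at bid) = SGD 9,654,835.50
SGD 9,654,835.50 ÷ 0.017161 (buy INR at ask) = INR 562,603,315.66
INR 562,603,315.66 × 0.012220 (sell INR at bid) = USD 6,875,012.52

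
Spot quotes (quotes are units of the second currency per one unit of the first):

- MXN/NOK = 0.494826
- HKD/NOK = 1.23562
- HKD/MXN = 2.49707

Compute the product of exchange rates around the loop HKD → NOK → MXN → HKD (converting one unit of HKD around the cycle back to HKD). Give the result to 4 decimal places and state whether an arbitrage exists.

Around HKD → NOK → MXN → HKD: 1 × 1.23562 ÷ 0.494826 ÷ 2.49707 = 1.000004
Product ≈ 1 (deviation 0.000%, within rounding noise).

1.0000 (no arbitrage)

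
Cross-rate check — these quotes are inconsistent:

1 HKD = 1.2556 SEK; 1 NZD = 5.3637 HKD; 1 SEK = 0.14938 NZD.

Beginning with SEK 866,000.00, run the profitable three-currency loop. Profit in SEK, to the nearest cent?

Profitable loop is SEK → NZD → HKD → SEK:
SEK 866,000.00 × 0.14938 = NZD 129,363.08
NZD 129,363.08 × 5.3637 = HKD 693,864.75
HKD 693,864.75 × 1.2556 = SEK 871,216.58
Profit = SEK 871,216.58 − SEK 866,000.00

Profit: SEK 5,216.58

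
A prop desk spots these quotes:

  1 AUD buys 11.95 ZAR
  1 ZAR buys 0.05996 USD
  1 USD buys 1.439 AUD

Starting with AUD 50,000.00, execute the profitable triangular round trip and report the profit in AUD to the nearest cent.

Profit: AUD 1,553.76

Profitable loop is AUD → ZAR → USD → AUD:
AUD 50,000.00 × 11.95 = ZAR 597,500.00
ZAR 597,500.00 × 0.05996 = USD 35,826.10
USD 35,826.10 × 1.439 = AUD 51,553.76
Profit = AUD 51,553.76 − AUD 50,000.00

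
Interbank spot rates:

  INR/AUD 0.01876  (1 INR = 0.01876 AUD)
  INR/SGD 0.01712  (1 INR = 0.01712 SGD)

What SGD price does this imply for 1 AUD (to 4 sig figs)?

1 AUD ÷ 0.01876 = 53.3049 INR
53.3049 INR × 0.01712 = 0.91258 SGD

AUD/SGD = 0.9126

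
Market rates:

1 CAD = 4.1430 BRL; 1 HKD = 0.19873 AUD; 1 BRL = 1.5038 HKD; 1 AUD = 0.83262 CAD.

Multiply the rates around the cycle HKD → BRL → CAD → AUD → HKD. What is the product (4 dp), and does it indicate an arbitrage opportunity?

Around HKD → BRL → CAD → AUD → HKD: 1 ÷ 1.5038 ÷ 4.1430 ÷ 0.83262 ÷ 0.19873 = 0.970029
Product < 1; profitable direction is HKD → AUD → CAD → BRL → HKD.

0.9700 (arbitrage exists)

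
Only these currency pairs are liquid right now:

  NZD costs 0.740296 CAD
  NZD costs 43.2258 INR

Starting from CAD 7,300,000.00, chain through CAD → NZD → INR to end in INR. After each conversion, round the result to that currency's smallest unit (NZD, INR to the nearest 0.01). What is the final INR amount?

INR 426,246,177.35

CAD 7,300,000.00 ÷ 0.740296 = NZD 9,860,920.50
NZD 9,860,920.50 × 43.2258 = INR 426,246,177.35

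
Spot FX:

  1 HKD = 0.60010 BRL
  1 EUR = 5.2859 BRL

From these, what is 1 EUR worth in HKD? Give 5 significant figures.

1 EUR × 5.2859 = 5.2859 BRL
5.2859 BRL ÷ 0.60010 = 8.80837 HKD

EUR/HKD = 8.8084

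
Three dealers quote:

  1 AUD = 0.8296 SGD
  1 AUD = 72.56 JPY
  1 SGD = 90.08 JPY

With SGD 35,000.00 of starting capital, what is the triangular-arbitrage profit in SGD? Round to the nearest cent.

Profitable loop is SGD → JPY → AUD → SGD:
SGD 35,000.00 × 90.08 = JPY 3,152,800
JPY 3,152,800 ÷ 72.56 = AUD 43,450.94
AUD 43,450.94 × 0.8296 = SGD 36,046.90
Profit = SGD 36,046.90 − SGD 35,000.00

Profit: SGD 1,046.90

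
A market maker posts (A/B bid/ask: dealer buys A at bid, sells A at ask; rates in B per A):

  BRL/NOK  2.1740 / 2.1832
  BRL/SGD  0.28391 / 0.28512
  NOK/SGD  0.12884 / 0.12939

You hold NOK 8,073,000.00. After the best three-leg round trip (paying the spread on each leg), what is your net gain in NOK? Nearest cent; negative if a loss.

Best loop NOK → BRL → SGD → NOK:
NOK 8,073,000.00 ÷ 2.1832 (buy BRL at ask) = BRL 3,697,783.07
BRL 3,697,783.07 × 0.28391 (sell BRL at bid) = SGD 1,049,837.59
SGD 1,049,837.59 ÷ 0.12939 (buy NOK at ask) = NOK 8,113,745.97

Net profit: NOK 40,745.97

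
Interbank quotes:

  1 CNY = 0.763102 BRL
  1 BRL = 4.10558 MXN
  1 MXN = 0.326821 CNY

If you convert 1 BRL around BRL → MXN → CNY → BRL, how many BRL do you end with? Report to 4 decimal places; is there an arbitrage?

Around BRL → MXN → CNY → BRL: 1 × 4.10558 × 0.326821 × 0.763102 = 1.023922
Product > 1; profitable direction is BRL → MXN → CNY → BRL.

1.0239 (arbitrage exists)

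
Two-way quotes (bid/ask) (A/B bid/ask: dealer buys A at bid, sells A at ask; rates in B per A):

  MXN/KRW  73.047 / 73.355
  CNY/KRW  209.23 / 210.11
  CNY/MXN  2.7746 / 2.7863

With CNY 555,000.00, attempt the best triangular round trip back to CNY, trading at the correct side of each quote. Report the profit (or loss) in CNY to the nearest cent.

Best loop CNY → KRW → MXN → CNY:
CNY 555,000.00 × 209.23 (sell CNY at bid) = KRW 116,122,650
KRW 116,122,650 ÷ 73.355 (buy MXN at ask) = MXN 1,583,022.97
MXN 1,583,022.97 ÷ 2.7863 (buy CNY at ask) = CNY 568,145.20

Net profit: CNY 13,145.20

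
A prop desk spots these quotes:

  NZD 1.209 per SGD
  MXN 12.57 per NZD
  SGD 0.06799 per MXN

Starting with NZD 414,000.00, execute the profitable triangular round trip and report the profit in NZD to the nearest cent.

Profit: NZD 13,766.69

Profitable loop is NZD → MXN → SGD → NZD:
NZD 414,000.00 × 12.57 = MXN 5,203,980.00
MXN 5,203,980.00 × 0.06799 = SGD 353,818.60
SGD 353,818.60 × 1.209 = NZD 427,766.69
Profit = NZD 427,766.69 − NZD 414,000.00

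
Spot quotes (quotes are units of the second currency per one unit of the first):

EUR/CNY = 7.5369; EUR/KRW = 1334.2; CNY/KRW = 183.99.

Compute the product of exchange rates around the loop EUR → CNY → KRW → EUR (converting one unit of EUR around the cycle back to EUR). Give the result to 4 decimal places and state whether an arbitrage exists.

1.0394 (arbitrage exists)

Around EUR → CNY → KRW → EUR: 1 × 7.5369 × 183.99 ÷ 1334.2 = 1.039360
Product > 1; profitable direction is EUR → CNY → KRW → EUR.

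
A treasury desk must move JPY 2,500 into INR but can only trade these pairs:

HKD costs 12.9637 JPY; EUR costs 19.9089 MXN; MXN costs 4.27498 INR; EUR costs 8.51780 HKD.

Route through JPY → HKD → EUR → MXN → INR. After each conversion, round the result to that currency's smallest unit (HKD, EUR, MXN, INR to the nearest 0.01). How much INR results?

JPY 2,500 ÷ 12.9637 = HKD 192.85
HKD 192.85 ÷ 8.51780 = EUR 22.64
EUR 22.64 × 19.9089 = MXN 450.74
MXN 450.74 × 4.27498 = INR 1,926.90

INR 1,926.90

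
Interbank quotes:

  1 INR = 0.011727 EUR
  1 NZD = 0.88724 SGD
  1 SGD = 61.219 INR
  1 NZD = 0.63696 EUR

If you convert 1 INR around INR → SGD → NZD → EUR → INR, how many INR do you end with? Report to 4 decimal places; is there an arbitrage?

Around INR → SGD → NZD → EUR → INR: 1 ÷ 61.219 ÷ 0.88724 × 0.63696 ÷ 0.011727 = 0.999995
Product ≈ 1 (deviation 0.000%, within rounding noise).

1.0000 (no arbitrage)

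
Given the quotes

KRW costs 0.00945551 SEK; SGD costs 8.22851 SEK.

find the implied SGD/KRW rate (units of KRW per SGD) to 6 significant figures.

SGD/KRW = 870.234

1 SGD × 8.22851 = 8.22851 SEK
8.22851 SEK ÷ 0.00945551 = 870.234 KRW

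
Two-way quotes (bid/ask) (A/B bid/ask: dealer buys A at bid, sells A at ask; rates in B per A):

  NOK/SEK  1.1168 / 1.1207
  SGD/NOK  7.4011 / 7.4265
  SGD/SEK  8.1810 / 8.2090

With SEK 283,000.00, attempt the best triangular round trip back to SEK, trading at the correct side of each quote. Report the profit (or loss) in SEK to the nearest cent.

Best loop SEK → SGD → NOK → SEK:
SEK 283,000.00 ÷ 8.2090 (buy SGD at ask) = SGD 34,474.36
SGD 34,474.36 × 7.4011 (sell SGD at bid) = NOK 255,148.17
NOK 255,148.17 × 1.1168 (sell NOK at bid) = SEK 284,949.47

Net profit: SEK 1,949.47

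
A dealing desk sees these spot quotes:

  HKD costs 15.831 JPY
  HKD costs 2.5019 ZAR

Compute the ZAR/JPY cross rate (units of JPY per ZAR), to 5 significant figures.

1 ZAR ÷ 2.5019 = 0.399696 HKD
0.399696 HKD × 15.831 = 6.32759 JPY

ZAR/JPY = 6.3276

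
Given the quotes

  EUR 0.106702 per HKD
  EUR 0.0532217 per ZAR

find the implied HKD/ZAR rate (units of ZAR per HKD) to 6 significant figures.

1 HKD × 0.106702 = 0.106702 EUR
0.106702 EUR ÷ 0.0532217 = 2.00486 ZAR

HKD/ZAR = 2.00486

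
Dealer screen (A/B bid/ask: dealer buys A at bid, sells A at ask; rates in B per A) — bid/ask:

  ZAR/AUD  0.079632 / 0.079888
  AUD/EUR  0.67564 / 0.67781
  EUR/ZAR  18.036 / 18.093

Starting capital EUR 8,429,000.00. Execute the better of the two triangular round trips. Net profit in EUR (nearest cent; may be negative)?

Best loop EUR → AUD → ZAR → EUR:
EUR 8,429,000.00 ÷ 0.67781 (buy AUD at ask) = AUD 12,435,638.31
AUD 12,435,638.31 ÷ 0.079888 (buy ZAR at ask) = ZAR 155,663,407.59
ZAR 155,663,407.59 ÷ 18.093 (buy EUR at ask) = EUR 8,603,515.59

Net profit: EUR 174,515.59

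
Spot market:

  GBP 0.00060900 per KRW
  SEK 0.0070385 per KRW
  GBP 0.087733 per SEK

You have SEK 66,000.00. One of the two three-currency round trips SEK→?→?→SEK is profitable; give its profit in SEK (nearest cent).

Profit: SEK 922.13

Profitable loop is SEK → GBP → KRW → SEK:
SEK 66,000.00 × 0.087733 = GBP 5,790.38
GBP 5,790.38 ÷ 0.00060900 = KRW 9,508,010
KRW 9,508,010 × 0.0070385 = SEK 66,922.13
Profit = SEK 66,922.13 − SEK 66,000.00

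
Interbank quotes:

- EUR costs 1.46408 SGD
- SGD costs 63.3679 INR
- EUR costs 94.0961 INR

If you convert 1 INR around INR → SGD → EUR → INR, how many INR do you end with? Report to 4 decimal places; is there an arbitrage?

1.0142 (arbitrage exists)

Around INR → SGD → EUR → INR: 1 ÷ 63.3679 ÷ 1.46408 × 94.0961 = 1.014232
Product > 1; profitable direction is INR → SGD → EUR → INR.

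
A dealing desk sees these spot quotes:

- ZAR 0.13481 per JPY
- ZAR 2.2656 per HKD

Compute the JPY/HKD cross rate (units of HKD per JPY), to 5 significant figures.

1 JPY × 0.13481 = 0.13481 ZAR
0.13481 ZAR ÷ 2.2656 = 0.059503 HKD

JPY/HKD = 0.059503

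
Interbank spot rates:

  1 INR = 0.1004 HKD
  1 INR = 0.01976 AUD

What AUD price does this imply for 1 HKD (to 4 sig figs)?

1 HKD ÷ 0.1004 = 9.96016 INR
9.96016 INR × 0.01976 = 0.196813 AUD

HKD/AUD = 0.1968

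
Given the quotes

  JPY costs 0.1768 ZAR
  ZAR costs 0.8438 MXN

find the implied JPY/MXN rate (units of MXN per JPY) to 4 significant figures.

JPY/MXN = 0.1492

1 JPY × 0.1768 = 0.1768 ZAR
0.1768 ZAR × 0.8438 = 0.149184 MXN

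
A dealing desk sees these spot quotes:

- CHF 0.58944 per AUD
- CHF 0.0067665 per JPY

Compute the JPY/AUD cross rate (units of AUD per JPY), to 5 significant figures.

1 JPY × 0.0067665 = 0.0067665 CHF
0.0067665 CHF ÷ 0.58944 = 0.0114795 AUD

JPY/AUD = 0.011480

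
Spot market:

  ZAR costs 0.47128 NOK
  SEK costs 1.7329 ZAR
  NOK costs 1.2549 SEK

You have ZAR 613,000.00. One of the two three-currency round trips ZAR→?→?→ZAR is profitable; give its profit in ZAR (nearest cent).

Profitable loop is ZAR → NOK → SEK → ZAR:
ZAR 613,000.00 × 0.47128 = NOK 288,894.64
NOK 288,894.64 × 1.2549 = SEK 362,533.88
SEK 362,533.88 × 1.7329 = ZAR 628,234.97
Profit = ZAR 628,234.97 − ZAR 613,000.00

Profit: ZAR 15,234.97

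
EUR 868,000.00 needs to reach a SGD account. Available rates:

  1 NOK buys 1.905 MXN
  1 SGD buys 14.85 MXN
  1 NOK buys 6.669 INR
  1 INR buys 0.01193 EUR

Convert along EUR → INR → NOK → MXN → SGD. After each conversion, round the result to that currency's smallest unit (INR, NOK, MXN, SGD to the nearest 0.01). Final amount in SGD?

SGD 1,399,545.72

EUR 868,000.00 ÷ 0.01193 = INR 72,757,753.56
INR 72,757,753.56 ÷ 6.669 = NOK 10,909,844.59
NOK 10,909,844.59 × 1.905 = MXN 20,783,253.94
MXN 20,783,253.94 ÷ 14.85 = SGD 1,399,545.72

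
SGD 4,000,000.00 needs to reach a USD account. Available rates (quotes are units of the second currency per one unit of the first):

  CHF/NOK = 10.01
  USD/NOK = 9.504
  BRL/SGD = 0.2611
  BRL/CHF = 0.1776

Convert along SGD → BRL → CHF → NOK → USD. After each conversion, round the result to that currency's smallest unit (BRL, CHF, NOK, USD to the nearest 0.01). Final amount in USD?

USD 2,865,653.86

SGD 4,000,000.00 ÷ 0.2611 = BRL 15,319,800.84
BRL 15,319,800.84 × 0.1776 = CHF 2,720,796.63
CHF 2,720,796.63 × 10.01 = NOK 27,235,174.27
NOK 27,235,174.27 ÷ 9.504 = USD 2,865,653.86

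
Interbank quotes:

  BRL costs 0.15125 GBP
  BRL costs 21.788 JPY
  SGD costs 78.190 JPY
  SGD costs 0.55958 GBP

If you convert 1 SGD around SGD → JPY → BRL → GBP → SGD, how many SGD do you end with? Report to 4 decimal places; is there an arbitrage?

0.9700 (arbitrage exists)

Around SGD → JPY → BRL → GBP → SGD: 1 × 78.190 ÷ 21.788 × 0.15125 ÷ 0.55958 = 0.969990
Product < 1; profitable direction is SGD → GBP → BRL → JPY → SGD.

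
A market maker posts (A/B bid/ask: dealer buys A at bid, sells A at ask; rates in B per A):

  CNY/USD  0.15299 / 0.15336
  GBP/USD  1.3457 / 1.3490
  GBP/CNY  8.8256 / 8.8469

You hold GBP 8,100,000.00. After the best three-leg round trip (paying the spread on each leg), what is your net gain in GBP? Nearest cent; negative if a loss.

Best loop GBP → CNY → USD → GBP:
GBP 8,100,000.00 × 8.8256 (sell GBP at bid) = CNY 71,487,360.00
CNY 71,487,360.00 × 0.15299 (sell CNY at bid) = USD 10,936,851.21
USD 10,936,851.21 ÷ 1.3490 (buy GBP at ask) = GBP 8,107,376.73

Net profit: GBP 7,376.73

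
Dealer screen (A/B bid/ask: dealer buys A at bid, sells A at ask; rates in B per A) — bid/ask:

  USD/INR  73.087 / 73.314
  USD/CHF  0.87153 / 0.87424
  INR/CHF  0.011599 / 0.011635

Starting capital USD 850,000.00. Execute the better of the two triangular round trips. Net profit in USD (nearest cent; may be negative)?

Best loop USD → CHF → INR → USD:
USD 850,000.00 × 0.87153 (sell USD at bid) = CHF 740,800.50
CHF 740,800.50 ÷ 0.011635 (buy INR at ask) = INR 63,670,004.30
INR 63,670,004.30 ÷ 73.314 (buy USD at ask) = USD 868,456.29

Net profit: USD 18,456.29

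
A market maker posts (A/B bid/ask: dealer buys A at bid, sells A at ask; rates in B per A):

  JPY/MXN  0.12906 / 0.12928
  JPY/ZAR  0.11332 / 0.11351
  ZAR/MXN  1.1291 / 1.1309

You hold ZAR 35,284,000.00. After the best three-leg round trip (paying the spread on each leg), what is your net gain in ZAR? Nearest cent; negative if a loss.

Net profit: ZAR 190,080.44

Best loop ZAR → JPY → MXN → ZAR:
ZAR 35,284,000.00 ÷ 0.11351 (buy JPY at ask) = JPY 310,844,859
JPY 310,844,859 × 0.12906 (sell JPY at bid) = MXN 40,117,637.56
MXN 40,117,637.56 ÷ 1.1309 (buy ZAR at ask) = ZAR 35,474,080.44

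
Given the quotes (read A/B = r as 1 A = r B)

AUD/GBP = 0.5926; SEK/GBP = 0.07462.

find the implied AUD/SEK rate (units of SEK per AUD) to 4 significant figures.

1 AUD × 0.5926 = 0.5926 GBP
0.5926 GBP ÷ 0.07462 = 7.94157 SEK

AUD/SEK = 7.942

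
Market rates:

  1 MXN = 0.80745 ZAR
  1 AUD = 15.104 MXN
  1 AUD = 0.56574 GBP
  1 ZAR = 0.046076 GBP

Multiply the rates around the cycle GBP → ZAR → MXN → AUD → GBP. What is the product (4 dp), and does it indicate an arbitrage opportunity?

Around GBP → ZAR → MXN → AUD → GBP: 1 ÷ 0.046076 ÷ 0.80745 ÷ 15.104 × 0.56574 = 1.006780
Product > 1; profitable direction is GBP → ZAR → MXN → AUD → GBP.

1.0068 (arbitrage exists)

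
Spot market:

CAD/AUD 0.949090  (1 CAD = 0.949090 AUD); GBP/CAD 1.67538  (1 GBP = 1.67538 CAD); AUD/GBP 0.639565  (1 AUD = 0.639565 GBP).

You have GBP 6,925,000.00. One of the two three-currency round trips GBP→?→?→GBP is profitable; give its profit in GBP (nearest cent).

Profit: GBP 117,473.01

Profitable loop is GBP → CAD → AUD → GBP:
GBP 6,925,000.00 × 1.67538 = CAD 11,602,006.50
CAD 11,602,006.50 × 0.949090 = AUD 11,011,348.35
AUD 11,011,348.35 × 0.639565 = GBP 7,042,473.01
Profit = GBP 7,042,473.01 − GBP 6,925,000.00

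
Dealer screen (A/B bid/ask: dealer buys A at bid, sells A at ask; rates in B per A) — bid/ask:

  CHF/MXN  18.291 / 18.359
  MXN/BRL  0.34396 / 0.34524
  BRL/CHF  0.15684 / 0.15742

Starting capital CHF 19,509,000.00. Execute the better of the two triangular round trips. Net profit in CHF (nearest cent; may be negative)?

Net profit: CHF 43,620.49

Best loop CHF → BRL → MXN → CHF:
CHF 19,509,000.00 ÷ 0.15742 (buy BRL at ask) = BRL 123,929,615.04
BRL 123,929,615.04 ÷ 0.34524 (buy MXN at ask) = MXN 358,966,559.62
MXN 358,966,559.62 ÷ 18.359 (buy CHF at ask) = CHF 19,552,620.49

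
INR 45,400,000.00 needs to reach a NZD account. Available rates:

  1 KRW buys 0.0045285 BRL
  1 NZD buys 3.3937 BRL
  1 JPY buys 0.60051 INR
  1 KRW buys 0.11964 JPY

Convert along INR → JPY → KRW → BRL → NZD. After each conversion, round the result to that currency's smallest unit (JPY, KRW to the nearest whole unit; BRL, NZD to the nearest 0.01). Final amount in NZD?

NZD 843,218.51

INR 45,400,000.00 ÷ 0.60051 = JPY 75,602,405
JPY 75,602,405 ÷ 0.11964 = KRW 631,915,789
KRW 631,915,789 × 0.0045285 = BRL 2,861,630.65
BRL 2,861,630.65 ÷ 3.3937 = NZD 843,218.51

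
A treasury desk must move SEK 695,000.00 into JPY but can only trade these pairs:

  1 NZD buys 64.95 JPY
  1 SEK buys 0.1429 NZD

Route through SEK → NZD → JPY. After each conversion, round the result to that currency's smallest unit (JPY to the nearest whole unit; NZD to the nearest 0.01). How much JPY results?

JPY 6,450,542

SEK 695,000.00 × 0.1429 = NZD 99,315.50
NZD 99,315.50 × 64.95 = JPY 6,450,542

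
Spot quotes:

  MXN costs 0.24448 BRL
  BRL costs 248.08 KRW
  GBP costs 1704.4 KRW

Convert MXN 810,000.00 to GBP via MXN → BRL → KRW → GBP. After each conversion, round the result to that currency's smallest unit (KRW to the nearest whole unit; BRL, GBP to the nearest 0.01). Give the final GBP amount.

MXN 810,000.00 × 0.24448 = BRL 198,028.80
BRL 198,028.80 × 248.08 = KRW 49,126,985
KRW 49,126,985 ÷ 1704.4 = GBP 28,823.62

GBP 28,823.62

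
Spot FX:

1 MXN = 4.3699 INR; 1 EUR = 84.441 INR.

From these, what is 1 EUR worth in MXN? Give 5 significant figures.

EUR/MXN = 19.323

1 EUR × 84.441 = 84.441 INR
84.441 INR ÷ 4.3699 = 19.3233 MXN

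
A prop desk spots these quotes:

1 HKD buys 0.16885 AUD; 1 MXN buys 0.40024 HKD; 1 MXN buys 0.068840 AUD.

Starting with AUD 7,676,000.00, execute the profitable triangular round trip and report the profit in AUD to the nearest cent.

Profitable loop is AUD → HKD → MXN → AUD:
AUD 7,676,000.00 ÷ 0.16885 = HKD 45,460,467.87
HKD 45,460,467.87 ÷ 0.40024 = MXN 113,583,019.87
MXN 113,583,019.87 × 0.068840 = AUD 7,819,055.09
Profit = AUD 7,819,055.09 − AUD 7,676,000.00

Profit: AUD 143,055.09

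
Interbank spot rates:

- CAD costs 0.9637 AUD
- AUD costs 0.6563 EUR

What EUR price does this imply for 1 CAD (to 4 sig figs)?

CAD/EUR = 0.6325

1 CAD × 0.9637 = 0.9637 AUD
0.9637 AUD × 0.6563 = 0.632476 EUR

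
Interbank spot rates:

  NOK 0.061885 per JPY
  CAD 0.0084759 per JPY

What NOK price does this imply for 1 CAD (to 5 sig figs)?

1 CAD ÷ 0.0084759 = 117.982 JPY
117.982 JPY × 0.061885 = 7.30129 NOK

CAD/NOK = 7.3013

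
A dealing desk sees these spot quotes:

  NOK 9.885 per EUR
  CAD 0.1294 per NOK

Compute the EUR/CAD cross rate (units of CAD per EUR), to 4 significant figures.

1 EUR × 9.885 = 9.885 NOK
9.885 NOK × 0.1294 = 1.27912 CAD

EUR/CAD = 1.279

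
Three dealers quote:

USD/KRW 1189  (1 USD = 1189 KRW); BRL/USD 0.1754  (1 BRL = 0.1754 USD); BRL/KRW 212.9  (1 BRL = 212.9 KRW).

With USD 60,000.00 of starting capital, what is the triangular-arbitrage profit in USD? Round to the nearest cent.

Profit: USD 1,251.32

Profitable loop is USD → BRL → KRW → USD:
USD 60,000.00 ÷ 0.1754 = BRL 342,075.26
BRL 342,075.26 × 212.9 = KRW 72,827,822
KRW 72,827,822 ÷ 1189 = USD 61,251.32
Profit = USD 61,251.32 − USD 60,000.00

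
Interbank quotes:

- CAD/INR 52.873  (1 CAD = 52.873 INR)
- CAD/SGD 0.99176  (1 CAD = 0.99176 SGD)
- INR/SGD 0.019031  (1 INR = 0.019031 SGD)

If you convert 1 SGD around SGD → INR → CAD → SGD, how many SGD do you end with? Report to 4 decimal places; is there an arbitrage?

0.9856 (arbitrage exists)

Around SGD → INR → CAD → SGD: 1 ÷ 0.019031 ÷ 52.873 × 0.99176 = 0.985623
Product < 1; profitable direction is SGD → CAD → INR → SGD.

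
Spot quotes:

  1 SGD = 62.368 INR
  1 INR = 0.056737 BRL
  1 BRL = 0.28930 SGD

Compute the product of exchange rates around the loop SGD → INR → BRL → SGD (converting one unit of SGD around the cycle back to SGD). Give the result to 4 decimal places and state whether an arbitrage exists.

1.0237 (arbitrage exists)

Around SGD → INR → BRL → SGD: 1 × 62.368 × 0.056737 × 0.28930 = 1.023709
Product > 1; profitable direction is SGD → INR → BRL → SGD.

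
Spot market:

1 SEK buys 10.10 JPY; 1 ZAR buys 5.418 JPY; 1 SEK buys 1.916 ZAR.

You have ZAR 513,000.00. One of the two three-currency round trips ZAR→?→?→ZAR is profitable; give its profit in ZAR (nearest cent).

Profit: ZAR 14,266.89

Profitable loop is ZAR → JPY → SEK → ZAR:
ZAR 513,000.00 × 5.418 = JPY 2,779,434
JPY 2,779,434 ÷ 10.10 = SEK 275,191.49
SEK 275,191.49 × 1.916 = ZAR 527,266.89
Profit = ZAR 527,266.89 − ZAR 513,000.00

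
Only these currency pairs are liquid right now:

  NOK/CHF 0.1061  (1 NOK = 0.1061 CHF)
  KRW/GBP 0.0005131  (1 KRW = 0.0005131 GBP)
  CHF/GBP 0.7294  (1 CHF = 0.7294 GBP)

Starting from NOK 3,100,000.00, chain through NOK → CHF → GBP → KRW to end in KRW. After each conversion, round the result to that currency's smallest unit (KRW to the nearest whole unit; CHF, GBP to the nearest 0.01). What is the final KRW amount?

NOK 3,100,000.00 × 0.1061 = CHF 328,910.00
CHF 328,910.00 × 0.7294 = GBP 239,906.95
GBP 239,906.95 ÷ 0.0005131 = KRW 467,563,730

KRW 467,563,730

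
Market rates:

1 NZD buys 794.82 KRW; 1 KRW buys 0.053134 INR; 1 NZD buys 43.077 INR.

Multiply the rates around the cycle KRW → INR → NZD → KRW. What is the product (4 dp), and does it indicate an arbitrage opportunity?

0.9804 (arbitrage exists)

Around KRW → INR → NZD → KRW: 1 × 0.053134 ÷ 43.077 × 794.82 = 0.980383
Product < 1; profitable direction is KRW → NZD → INR → KRW.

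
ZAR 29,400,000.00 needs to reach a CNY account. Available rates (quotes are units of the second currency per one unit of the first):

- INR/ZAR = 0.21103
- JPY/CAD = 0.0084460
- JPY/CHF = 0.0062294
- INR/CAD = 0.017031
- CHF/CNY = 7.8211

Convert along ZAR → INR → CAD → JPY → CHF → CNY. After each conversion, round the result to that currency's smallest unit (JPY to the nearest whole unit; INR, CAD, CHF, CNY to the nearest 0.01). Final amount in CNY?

ZAR 29,400,000.00 ÷ 0.21103 = INR 139,316,684.83
INR 139,316,684.83 × 0.017031 = CAD 2,372,702.46
CAD 2,372,702.46 ÷ 0.0084460 = JPY 280,926,173
JPY 280,926,173 × 0.0062294 = CHF 1,750,001.50
CHF 1,750,001.50 × 7.8211 = CNY 13,686,936.73

CNY 13,686,936.73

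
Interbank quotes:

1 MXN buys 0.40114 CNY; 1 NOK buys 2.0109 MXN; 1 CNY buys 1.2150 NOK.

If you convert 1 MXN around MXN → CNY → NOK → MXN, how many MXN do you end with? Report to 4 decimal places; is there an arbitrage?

0.9801 (arbitrage exists)

Around MXN → CNY → NOK → MXN: 1 × 0.40114 × 1.2150 × 2.0109 = 0.980083
Product < 1; profitable direction is MXN → NOK → CNY → MXN.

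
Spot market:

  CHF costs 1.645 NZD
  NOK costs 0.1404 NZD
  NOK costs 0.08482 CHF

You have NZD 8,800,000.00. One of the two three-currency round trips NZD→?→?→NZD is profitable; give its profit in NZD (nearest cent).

Profit: NZD 54,939.73

Profitable loop is NZD → CHF → NOK → NZD:
NZD 8,800,000.00 ÷ 1.645 = CHF 5,349,544.07
CHF 5,349,544.07 ÷ 0.08482 = NOK 63,069,371.29
NOK 63,069,371.29 × 0.1404 = NZD 8,854,939.73
Profit = NZD 8,854,939.73 − NZD 8,800,000.00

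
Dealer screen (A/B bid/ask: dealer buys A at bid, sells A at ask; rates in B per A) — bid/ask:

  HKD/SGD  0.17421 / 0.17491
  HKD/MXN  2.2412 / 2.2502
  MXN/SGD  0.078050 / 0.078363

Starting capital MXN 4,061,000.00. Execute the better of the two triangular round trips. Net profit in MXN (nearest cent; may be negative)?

Net profit: MXN 363.59

Best loop MXN → SGD → HKD → MXN:
MXN 4,061,000.00 × 0.078050 (sell MXN at bid) = SGD 316,961.05
SGD 316,961.05 ÷ 0.17491 (buy HKD at ask) = HKD 1,812,137.96
HKD 1,812,137.96 × 2.2412 (sell HKD at bid) = MXN 4,061,363.59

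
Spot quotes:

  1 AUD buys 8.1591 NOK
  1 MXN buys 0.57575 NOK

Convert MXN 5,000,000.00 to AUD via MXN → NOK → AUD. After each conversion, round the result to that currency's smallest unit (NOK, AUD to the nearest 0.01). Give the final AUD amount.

MXN 5,000,000.00 × 0.57575 = NOK 2,878,750.00
NOK 2,878,750.00 ÷ 8.1591 = AUD 352,826.90

AUD 352,826.90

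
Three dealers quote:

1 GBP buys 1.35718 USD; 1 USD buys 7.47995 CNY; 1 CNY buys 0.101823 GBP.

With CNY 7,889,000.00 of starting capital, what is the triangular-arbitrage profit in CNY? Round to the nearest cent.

Profit: CNY 265,624.93

Profitable loop is CNY → GBP → USD → CNY:
CNY 7,889,000.00 × 0.101823 = GBP 803,281.65
GBP 803,281.65 × 1.35718 = USD 1,090,197.79
USD 1,090,197.79 × 7.47995 = CNY 8,154,624.93
Profit = CNY 8,154,624.93 − CNY 7,889,000.00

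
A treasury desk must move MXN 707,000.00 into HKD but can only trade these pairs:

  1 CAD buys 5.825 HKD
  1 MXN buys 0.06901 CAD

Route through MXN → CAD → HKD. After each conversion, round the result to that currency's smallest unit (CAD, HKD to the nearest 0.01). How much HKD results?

HKD 284,202.16

MXN 707,000.00 × 0.06901 = CAD 48,790.07
CAD 48,790.07 × 5.825 = HKD 284,202.16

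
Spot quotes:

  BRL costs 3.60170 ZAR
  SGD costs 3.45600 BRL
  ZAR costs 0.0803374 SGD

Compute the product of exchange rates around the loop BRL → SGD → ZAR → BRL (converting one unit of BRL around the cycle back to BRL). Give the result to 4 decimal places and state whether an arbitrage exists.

1.0000 (no arbitrage)

Around BRL → SGD → ZAR → BRL: 1 ÷ 3.45600 ÷ 0.0803374 ÷ 3.60170 = 1.000002
Product ≈ 1 (deviation 0.000%, within rounding noise).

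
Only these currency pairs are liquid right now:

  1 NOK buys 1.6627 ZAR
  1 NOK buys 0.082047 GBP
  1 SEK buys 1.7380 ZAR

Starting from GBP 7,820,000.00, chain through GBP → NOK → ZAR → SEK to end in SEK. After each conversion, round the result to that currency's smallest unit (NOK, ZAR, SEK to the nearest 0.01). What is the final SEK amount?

GBP 7,820,000.00 ÷ 0.082047 = NOK 95,311,224.05
NOK 95,311,224.05 × 1.6627 = ZAR 158,473,972.23
ZAR 158,473,972.23 ÷ 1.7380 = SEK 91,181,802.20

SEK 91,181,802.20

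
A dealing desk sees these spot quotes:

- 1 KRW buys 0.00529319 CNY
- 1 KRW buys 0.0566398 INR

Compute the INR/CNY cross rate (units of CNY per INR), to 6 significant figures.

INR/CNY = 0.0934535

1 INR ÷ 0.0566398 = 17.6554 KRW
17.6554 KRW × 0.00529319 = 0.0934535 CNY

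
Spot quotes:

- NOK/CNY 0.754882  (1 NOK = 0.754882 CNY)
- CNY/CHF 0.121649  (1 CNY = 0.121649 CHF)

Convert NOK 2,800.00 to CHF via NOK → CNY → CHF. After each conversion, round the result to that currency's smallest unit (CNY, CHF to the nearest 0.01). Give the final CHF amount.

NOK 2,800.00 × 0.754882 = CNY 2,113.67
CNY 2,113.67 × 0.121649 = CHF 257.13

CHF 257.13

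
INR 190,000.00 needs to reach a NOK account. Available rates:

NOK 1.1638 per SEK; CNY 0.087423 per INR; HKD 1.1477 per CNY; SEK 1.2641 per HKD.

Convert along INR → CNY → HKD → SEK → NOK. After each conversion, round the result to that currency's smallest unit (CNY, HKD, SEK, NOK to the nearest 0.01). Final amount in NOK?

INR 190,000.00 × 0.087423 = CNY 16,610.37
CNY 16,610.37 × 1.1477 = HKD 19,063.72
HKD 19,063.72 × 1.2641 = SEK 24,098.45
SEK 24,098.45 × 1.1638 = NOK 28,045.78

NOK 28,045.78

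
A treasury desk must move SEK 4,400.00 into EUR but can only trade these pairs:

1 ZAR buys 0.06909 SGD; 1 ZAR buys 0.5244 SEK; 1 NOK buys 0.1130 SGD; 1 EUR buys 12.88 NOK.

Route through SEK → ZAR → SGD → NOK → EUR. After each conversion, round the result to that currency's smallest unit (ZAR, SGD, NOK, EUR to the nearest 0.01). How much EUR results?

SEK 4,400.00 ÷ 0.5244 = ZAR 8,390.54
ZAR 8,390.54 × 0.06909 = SGD 579.70
SGD 579.70 ÷ 0.1130 = NOK 5,130.09
NOK 5,130.09 ÷ 12.88 = EUR 398.30

EUR 398.30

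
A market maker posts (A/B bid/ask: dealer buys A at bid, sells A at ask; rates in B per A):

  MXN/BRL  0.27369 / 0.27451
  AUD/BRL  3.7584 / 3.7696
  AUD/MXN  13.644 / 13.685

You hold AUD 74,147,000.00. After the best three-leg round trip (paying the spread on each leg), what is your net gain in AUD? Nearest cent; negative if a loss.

Best loop AUD → BRL → MXN → AUD:
AUD 74,147,000.00 × 3.7584 (sell AUD at bid) = BRL 278,674,084.80
BRL 278,674,084.80 ÷ 0.27451 (buy MXN at ask) = MXN 1,015,169,155.22
MXN 1,015,169,155.22 ÷ 13.685 (buy AUD at ask) = AUD 74,181,158.58

Net profit: AUD 34,158.58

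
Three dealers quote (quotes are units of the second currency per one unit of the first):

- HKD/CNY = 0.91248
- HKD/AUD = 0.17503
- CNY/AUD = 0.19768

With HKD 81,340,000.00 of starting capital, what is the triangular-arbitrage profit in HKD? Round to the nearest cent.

Profitable loop is HKD → CNY → AUD → HKD:
HKD 81,340,000.00 × 0.91248 = CNY 74,221,123.20
CNY 74,221,123.20 × 0.19768 = AUD 14,672,031.63
AUD 14,672,031.63 ÷ 0.17503 = HKD 83,825,810.63
Profit = HKD 83,825,810.63 − HKD 81,340,000.00

Profit: HKD 2,485,810.63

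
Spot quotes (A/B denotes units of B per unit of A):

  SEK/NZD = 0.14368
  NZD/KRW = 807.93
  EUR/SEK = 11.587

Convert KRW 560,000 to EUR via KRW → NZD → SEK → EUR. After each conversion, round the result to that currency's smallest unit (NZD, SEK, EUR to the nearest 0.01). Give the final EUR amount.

EUR 416.34

KRW 560,000 ÷ 807.93 = NZD 693.13
NZD 693.13 ÷ 0.14368 = SEK 4,824.12
SEK 4,824.12 ÷ 11.587 = EUR 416.34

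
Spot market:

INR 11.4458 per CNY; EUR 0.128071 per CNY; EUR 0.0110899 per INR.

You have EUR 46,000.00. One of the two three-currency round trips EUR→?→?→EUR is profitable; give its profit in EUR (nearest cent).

Profitable loop is EUR → INR → CNY → EUR:
EUR 46,000.00 ÷ 0.0110899 = INR 4,147,918.38
INR 4,147,918.38 ÷ 11.4458 = CNY 362,396.55
CNY 362,396.55 × 0.128071 = EUR 46,412.49
Profit = EUR 46,412.49 − EUR 46,000.00

Profit: EUR 412.49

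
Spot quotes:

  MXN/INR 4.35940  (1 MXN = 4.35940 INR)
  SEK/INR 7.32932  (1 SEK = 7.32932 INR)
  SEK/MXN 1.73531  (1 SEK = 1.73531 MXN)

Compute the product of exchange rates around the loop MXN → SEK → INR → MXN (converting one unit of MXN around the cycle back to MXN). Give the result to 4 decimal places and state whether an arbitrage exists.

0.9689 (arbitrage exists)

Around MXN → SEK → INR → MXN: 1 ÷ 1.73531 × 7.32932 ÷ 4.35940 = 0.968857
Product < 1; profitable direction is MXN → INR → SEK → MXN.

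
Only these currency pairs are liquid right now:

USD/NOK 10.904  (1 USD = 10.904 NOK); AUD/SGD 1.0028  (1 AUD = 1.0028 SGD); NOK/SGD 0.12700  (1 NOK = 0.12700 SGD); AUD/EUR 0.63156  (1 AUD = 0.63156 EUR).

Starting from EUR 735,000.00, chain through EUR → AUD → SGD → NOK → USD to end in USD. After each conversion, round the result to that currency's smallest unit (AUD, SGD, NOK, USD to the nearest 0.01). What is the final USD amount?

EUR 735,000.00 ÷ 0.63156 = AUD 1,163,784.91
AUD 1,163,784.91 × 1.0028 = SGD 1,167,043.51
SGD 1,167,043.51 ÷ 0.12700 = NOK 9,189,318.98
NOK 9,189,318.98 ÷ 10.904 = USD 842,747.52

USD 842,747.52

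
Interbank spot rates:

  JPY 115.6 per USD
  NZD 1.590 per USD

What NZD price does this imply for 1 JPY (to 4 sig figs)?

JPY/NZD = 0.01375

1 JPY ÷ 115.6 = 0.00865052 USD
0.00865052 USD × 1.590 = 0.0137543 NZD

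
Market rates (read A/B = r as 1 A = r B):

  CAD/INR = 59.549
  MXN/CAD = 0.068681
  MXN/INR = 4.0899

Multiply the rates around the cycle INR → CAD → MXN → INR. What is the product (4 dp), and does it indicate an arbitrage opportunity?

Around INR → CAD → MXN → INR: 1 ÷ 59.549 ÷ 0.068681 × 4.0899 = 1.000004
Product ≈ 1 (deviation 0.000%, within rounding noise).

1.0000 (no arbitrage)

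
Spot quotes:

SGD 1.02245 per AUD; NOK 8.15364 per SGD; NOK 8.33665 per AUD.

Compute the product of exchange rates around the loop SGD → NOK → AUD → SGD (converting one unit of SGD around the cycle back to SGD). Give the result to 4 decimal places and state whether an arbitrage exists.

Around SGD → NOK → AUD → SGD: 1 × 8.15364 ÷ 8.33665 × 1.02245 = 1.000005
Product ≈ 1 (deviation 0.000%, within rounding noise).

1.0000 (no arbitrage)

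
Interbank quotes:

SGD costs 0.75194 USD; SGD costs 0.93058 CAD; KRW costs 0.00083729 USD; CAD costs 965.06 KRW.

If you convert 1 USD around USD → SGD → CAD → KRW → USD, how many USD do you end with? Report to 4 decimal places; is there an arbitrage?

1.0000 (no arbitrage)

Around USD → SGD → CAD → KRW → USD: 1 ÷ 0.75194 × 0.93058 × 965.06 × 0.00083729 = 1.000002
Product ≈ 1 (deviation 0.000%, within rounding noise).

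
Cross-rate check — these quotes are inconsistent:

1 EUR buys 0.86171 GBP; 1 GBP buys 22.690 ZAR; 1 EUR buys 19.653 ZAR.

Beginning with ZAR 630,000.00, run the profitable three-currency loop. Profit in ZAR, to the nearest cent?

Profitable loop is ZAR → GBP → EUR → ZAR:
ZAR 630,000.00 ÷ 22.690 = GBP 27,765.54
GBP 27,765.54 ÷ 0.86171 = EUR 32,221.44
EUR 32,221.44 × 19.653 = ZAR 633,247.92
Profit = ZAR 633,247.92 − ZAR 630,000.00

Profit: ZAR 3,247.92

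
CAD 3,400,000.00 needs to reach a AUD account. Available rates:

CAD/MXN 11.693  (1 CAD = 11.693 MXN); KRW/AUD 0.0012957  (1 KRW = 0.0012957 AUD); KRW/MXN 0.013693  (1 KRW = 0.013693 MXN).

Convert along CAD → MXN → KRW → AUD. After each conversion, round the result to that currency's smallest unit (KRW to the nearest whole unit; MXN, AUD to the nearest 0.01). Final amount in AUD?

AUD 3,761,930.06

CAD 3,400,000.00 × 11.693 = MXN 39,756,200.00
MXN 39,756,200.00 ÷ 0.013693 = KRW 2,903,395,896
KRW 2,903,395,896 × 0.0012957 = AUD 3,761,930.06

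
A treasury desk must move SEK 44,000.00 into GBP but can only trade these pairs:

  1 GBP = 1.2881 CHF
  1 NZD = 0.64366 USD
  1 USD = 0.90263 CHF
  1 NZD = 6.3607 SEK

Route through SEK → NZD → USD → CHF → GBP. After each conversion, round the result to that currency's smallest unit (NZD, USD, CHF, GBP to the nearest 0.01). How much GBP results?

SEK 44,000.00 ÷ 6.3607 = NZD 6,917.48
NZD 6,917.48 × 0.64366 = USD 4,452.51
USD 4,452.51 × 0.90263 = CHF 4,018.97
CHF 4,018.97 ÷ 1.2881 = GBP 3,120.08

GBP 3,120.08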